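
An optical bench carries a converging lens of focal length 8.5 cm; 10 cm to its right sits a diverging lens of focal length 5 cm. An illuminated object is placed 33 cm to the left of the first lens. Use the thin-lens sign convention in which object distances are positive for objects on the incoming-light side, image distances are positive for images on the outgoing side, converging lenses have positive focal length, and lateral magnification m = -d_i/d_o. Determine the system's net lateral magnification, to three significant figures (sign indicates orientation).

Applying the thin-lens equation to the first lens, 1/8.5 = 1/33 + 1/d_i1, which gives d_i1 = 11.449 cm.
Its lateral magnification is m_1 = -d_i1/d_o1 = -(11.449)/33 = -0.3469.
This image would form 11.449 cm past lens 1, i.e. 1.449 cm beyond lens 2, so it is a virtual object for lens 2: d_o2 = 10 - 11.449 = -1.449 cm.
Applying the thin-lens equation again with f_2 = -5 cm and d_o2 = -1.449 cm gives d_i2 = 2.040 cm.
m_2 = -(2.040)/(-1.449) = 1.4080.
Overall magnification: m = m_1 m_2 = -0.4885.

-0.489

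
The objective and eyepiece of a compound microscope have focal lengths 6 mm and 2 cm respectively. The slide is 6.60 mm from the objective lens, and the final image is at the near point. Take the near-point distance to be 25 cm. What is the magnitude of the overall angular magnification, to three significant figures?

Convert to cm: f_obj = 6 mm = 0.6 cm; d_o = 6.60 mm = 0.66 cm.
Objective: 1/d_i = 1/f_obj - 1/d_o = 1/0.6 - 1/0.66 = 0.15152 cm^-1, so d_i = 6.600 cm.
m_obj = -d_i/d_o = -6.600/0.66 = -10.000.
Eyepiece angular magnification (image at near point): M_eye = 1 + D/f_e = 1 + 25/2 = 13.500.
Overall M = m_obj x M_eye = (-10.000)(13.500) = -135.00.
|M| = 135.00.

135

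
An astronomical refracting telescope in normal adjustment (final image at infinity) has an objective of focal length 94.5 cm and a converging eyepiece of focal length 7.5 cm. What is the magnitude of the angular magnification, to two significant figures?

|M| = f_obj/|f_eye| = 94.5/7.5 = 12.600.

13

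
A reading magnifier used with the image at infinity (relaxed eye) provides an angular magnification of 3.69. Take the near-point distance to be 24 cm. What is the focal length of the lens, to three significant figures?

For the image at infinity, M = D/f.
f = D/M = 24/3.69 = 6.504 cm.

6.50 cm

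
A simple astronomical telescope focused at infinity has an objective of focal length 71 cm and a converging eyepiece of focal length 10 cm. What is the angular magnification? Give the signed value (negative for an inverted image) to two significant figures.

-7.1

M = -f_obj/f_eye = -71/(10) = -7.100.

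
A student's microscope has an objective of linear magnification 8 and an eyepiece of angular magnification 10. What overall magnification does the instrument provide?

The overall magnification of a compound microscope is the product of the objective and eyepiece magnifications:
M = M_obj x M_eye = 8 x 10 = 80.

80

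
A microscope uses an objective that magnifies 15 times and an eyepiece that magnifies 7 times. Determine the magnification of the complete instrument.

The overall magnification of a compound microscope is the product of the objective and eyepiece magnifications:
M = M_obj x M_eye = 15 x 7 = 105.

105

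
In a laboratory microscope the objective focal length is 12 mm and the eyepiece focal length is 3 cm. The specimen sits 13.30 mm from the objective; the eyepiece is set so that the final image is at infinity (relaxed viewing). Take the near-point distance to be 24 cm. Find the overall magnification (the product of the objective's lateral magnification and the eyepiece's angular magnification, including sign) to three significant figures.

-73.8

Convert to cm: f_obj = 12 mm = 1.2 cm; d_o = 13.30 mm = 1.33 cm.
Objective: 1/d_i = 1/f_obj - 1/d_o = 1/1.2 - 1/1.33 = 0.08145 cm^-1, so d_i = 12.277 cm.
m_obj = -d_i/d_o = -12.277/1.33 = -9.231.
Eyepiece angular magnification (image at infinity): M_eye = D/f_e = 24/3 = 8.000.
Overall M = m_obj x M_eye = (-9.231)(8.000) = -73.85.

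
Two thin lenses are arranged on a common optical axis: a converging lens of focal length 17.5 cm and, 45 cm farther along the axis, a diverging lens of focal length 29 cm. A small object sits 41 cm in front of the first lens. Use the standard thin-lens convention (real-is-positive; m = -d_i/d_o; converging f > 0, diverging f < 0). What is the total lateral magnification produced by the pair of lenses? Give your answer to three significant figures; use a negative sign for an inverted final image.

-0.497

Lens 1: 1/d_i1 = 1/f_1 - 1/d_o1 = 1/17.5 - 1/41 = 0.03275 cm^-1, so d_i1 = 30.532 cm.
m_1 = -(30.532)/41 = -0.7447.
That image sits 14.468 cm in front of the second lens, so d_o2 = 14.468 cm.
Lens 2: 1/d_i2 = 1/f_2 - 1/d_o2 = 1/(-29) - 1/(14.468) = -0.10360 cm^-1, so d_i2 = -9.652 cm.
m_2 = -(-9.652)/(14.468) = 0.6672.
Total m = m_1 x m_2 = (-0.7447)(0.6672) = -0.4968.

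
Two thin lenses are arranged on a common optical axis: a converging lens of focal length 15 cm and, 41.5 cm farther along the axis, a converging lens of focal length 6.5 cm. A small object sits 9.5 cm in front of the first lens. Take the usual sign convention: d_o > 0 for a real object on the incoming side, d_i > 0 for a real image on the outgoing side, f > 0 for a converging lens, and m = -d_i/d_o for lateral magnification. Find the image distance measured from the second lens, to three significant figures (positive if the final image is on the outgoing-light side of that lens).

First lens: d_i1 = 1/(1/15 - 1/9.5) = -25.909 cm.
The intermediate image is virtual, 25.909 cm to the left of lens 1, so d_o2 = L - d_i1 = 41.5 - (-25.909) = 67.409 cm.
Second lens: d_i2 = 1/(1/6.5 - 1/(67.409)) = 7.194 cm.

7.19 cm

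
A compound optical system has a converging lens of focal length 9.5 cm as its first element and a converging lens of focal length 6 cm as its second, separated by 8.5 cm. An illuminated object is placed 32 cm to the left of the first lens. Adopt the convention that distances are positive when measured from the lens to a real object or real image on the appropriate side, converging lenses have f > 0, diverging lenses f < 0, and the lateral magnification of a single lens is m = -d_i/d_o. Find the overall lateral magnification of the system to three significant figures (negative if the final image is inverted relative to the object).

-0.230

First lens: d_i1 = 1/(1/9.5 - 1/32) = 13.511 cm.
m_1 = -(13.511)/32 = -0.4222.
Since 13.511 cm > 8.5 cm, the first image lies past the second lens and serves as a virtual object: d_o2 = L - d_i1 = -5.011 cm.
Second lens: d_i2 = 1/(1/6 - 1/(-5.011)) = 2.731 cm.
m_2 = -(2.731)/(-5.011) = 0.5449.
The system's lateral magnification is m_1 m_2 = (-0.4222)(0.5449) = -0.2301.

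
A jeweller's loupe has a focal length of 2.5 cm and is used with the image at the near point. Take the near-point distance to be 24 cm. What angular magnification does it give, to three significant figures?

M = 1 + D/f = 1 + 24/2.5 = 10.600.

10.6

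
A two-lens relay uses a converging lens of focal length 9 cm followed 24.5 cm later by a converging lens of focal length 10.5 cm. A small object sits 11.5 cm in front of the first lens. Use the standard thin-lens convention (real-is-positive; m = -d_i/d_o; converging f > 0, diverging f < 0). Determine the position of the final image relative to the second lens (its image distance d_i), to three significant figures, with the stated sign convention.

6.48 cm

Applying the thin-lens equation to the first lens, 1/9 = 1/11.5 + 1/d_i1, which gives d_i1 = 41.400 cm.
This image would form 41.400 cm past lens 1, i.e. 16.900 cm beyond lens 2, so it is a virtual object for lens 2: d_o2 = 24.5 - 41.400 = -16.900 cm.
Applying the thin-lens equation again with f_2 = 10.5 cm and d_o2 = -16.900 cm gives d_i2 = 6.476 cm.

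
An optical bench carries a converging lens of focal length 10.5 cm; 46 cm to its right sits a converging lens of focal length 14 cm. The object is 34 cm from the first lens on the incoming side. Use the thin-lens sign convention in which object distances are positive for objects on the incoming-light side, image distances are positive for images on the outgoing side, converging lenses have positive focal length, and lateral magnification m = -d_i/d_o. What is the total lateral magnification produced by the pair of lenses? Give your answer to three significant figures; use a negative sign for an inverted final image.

Lens 1: 1/d_i1 = 1/f_1 - 1/d_o1 = 1/10.5 - 1/34 = 0.06583 cm^-1, so d_i1 = 15.191 cm.
m_1 = -(15.191)/34 = -0.4468.
The intermediate image is 15.191 cm to the right of lens 1, so d_o2 = L - d_i1 = 46 - 15.191 = 30.809 cm.
Lens 2: 1/d_i2 = 1/f_2 - 1/d_o2 = 1/14 - 1/(30.809) = 0.03897 cm^-1, so d_i2 = 25.661 cm.
m_2 = -(25.661)/(30.809) = -0.8329.
The system's lateral magnification is m_1 m_2 = (-0.4468)(-0.8329) = 0.3722.

0.372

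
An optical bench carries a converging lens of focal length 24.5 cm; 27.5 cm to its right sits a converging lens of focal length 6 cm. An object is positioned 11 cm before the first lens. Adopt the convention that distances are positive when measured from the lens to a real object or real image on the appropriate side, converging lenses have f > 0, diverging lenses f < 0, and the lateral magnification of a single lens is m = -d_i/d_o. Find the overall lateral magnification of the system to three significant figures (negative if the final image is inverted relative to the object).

-0.263

Applying the thin-lens equation to the first lens, 1/24.5 = 1/11 + 1/d_i1, which gives d_i1 = -19.963 cm.
Its lateral magnification is m_1 = -d_i1/d_o1 = -(-19.963)/11 = 1.8148.
The intermediate image is virtual, 19.963 cm to the left of lens 1, so d_o2 = L - d_i1 = 27.5 - (-19.963) = 47.463 cm.
Applying the thin-lens equation again with f_2 = 6 cm and d_o2 = 47.463 cm gives d_i2 = 6.868 cm.
m_2 = -(6.868)/(47.463) = -0.1447.
Total m = m_1 x m_2 = (1.8148)(-0.1447) = -0.2626.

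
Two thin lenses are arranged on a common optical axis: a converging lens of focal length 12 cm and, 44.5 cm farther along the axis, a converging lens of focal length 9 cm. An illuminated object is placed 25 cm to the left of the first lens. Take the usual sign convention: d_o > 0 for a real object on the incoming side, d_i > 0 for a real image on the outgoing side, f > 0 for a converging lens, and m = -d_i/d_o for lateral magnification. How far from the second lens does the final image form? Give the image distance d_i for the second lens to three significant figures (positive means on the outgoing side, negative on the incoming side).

15.5 cm

Lens 1: 1/d_i1 = 1/f_1 - 1/d_o1 = 1/12 - 1/25 = 0.04333 cm^-1, so d_i1 = 23.077 cm.
That image sits 21.423 cm in front of the second lens, so d_o2 = 21.423 cm.
Lens 2: 1/d_i2 = 1/f_2 - 1/d_o2 = 1/9 - 1/(21.423) = 0.06443 cm^-1, so d_i2 = 15.520 cm.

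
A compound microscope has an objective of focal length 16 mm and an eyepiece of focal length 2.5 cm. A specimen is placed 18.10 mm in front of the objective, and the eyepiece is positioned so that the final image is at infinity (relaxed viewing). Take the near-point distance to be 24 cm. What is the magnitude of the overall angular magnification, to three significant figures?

73.1

Convert to cm: f_obj = 16 mm = 1.6 cm; d_o = 18.10 mm = 1.81 cm.
Objective: 1/d_i = 1/f_obj - 1/d_o = 1/1.6 - 1/1.81 = 0.07251 cm^-1, so d_i = 13.790 cm.
m_obj = -d_i/d_o = -13.790/1.81 = -7.619.
Eyepiece angular magnification (image at infinity): M_eye = D/f_e = 24/2.5 = 9.600.
Overall M = m_obj x M_eye = (-7.619)(9.600) = -73.14.
|M| = 73.14.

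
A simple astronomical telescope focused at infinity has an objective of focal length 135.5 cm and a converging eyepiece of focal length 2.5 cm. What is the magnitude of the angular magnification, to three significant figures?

|M| = f_obj/|f_eye| = 135.5/2.5 = 54.200.

54.2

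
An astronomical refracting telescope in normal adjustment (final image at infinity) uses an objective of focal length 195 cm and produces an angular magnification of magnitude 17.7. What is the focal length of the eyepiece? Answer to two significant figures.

|M| = f_obj/f_eye, so f_eye = f_obj/|M| = 195/17.7 = 11.017 cm.

11 cm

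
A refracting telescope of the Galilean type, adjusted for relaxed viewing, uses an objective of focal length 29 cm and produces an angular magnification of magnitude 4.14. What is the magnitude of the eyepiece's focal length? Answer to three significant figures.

|M| = f_obj/|f_eye|, so |f_eye| = f_obj/|M| = 29/4.14 = 7.005 cm.
(The eyepiece is diverging, so its signed focal length is -7.005 cm.)

7.00 cm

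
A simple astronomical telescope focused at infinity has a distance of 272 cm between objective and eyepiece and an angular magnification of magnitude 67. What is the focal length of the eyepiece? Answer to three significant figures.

In normal adjustment the tube length equals f_obj + f_eye and |M| = f_obj/f_eye.
So f_obj = 67 f_eye and 67 f_eye + f_eye = 272 cm, giving f_eye = 272/68 = 4.000 cm and f_obj = 268.000 cm.

4.00 cm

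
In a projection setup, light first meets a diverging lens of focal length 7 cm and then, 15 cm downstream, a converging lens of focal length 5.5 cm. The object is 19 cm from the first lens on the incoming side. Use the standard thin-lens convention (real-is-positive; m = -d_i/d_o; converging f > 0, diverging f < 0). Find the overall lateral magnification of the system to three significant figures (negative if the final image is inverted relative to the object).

-0.101

Applying the thin-lens equation to the first lens, 1/(-7) = 1/19 + 1/d_i1, which gives d_i1 = -5.115 cm.
Its lateral magnification is m_1 = -d_i1/d_o1 = -(-5.115)/19 = 0.2692.
With d_i1 < 0 the first image is virtual and lies on the object side; the object distance for lens 2 is d_o2 = 15 - (-5.115) = 20.115 cm.
Applying the thin-lens equation again with f_2 = 5.5 cm and d_o2 = 20.115 cm gives d_i2 = 7.570 cm.
m_2 = -(7.570)/(20.115) = -0.3763.
Total m = m_1 x m_2 = (0.2692)(-0.3763) = -0.1013.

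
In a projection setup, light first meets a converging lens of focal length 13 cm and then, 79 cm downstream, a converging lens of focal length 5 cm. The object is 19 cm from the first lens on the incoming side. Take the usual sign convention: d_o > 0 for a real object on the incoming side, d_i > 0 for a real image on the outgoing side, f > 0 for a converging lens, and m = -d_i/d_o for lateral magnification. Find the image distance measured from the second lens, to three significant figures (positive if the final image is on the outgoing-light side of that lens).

Lens 1: 1/d_i1 = 1/f_1 - 1/d_o1 = 1/13 - 1/19 = 0.02429 cm^-1, so d_i1 = 41.167 cm.
That image sits 37.833 cm in front of the second lens, so d_o2 = 37.833 cm.
Lens 2: 1/d_i2 = 1/f_2 - 1/d_o2 = 1/5 - 1/(37.833) = 0.17357 cm^-1, so d_i2 = 5.761 cm.

5.76 cm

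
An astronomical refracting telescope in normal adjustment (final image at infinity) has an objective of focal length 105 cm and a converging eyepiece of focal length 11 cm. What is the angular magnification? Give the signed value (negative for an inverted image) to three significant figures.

-9.55

M = -f_obj/f_eye = -105/(11) = -9.545.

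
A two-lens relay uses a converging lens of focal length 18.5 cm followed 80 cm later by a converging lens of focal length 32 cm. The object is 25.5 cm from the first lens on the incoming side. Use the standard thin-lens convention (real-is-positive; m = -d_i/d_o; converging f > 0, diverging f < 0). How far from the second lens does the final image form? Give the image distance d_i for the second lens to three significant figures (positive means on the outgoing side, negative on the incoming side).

-20.8 cm

Lens 1: 1/d_i1 = 1/f_1 - 1/d_o1 = 1/18.5 - 1/25.5 = 0.01484 cm^-1, so d_i1 = 67.393 cm.
Object distance for lens 2: d_o2 = 80 - 67.393 = 12.607 cm.
Lens 2: 1/d_i2 = 1/f_2 - 1/d_o2 = 1/32 - 1/(12.607) = -0.04807 cm^-1, so d_i2 = -20.803 cm.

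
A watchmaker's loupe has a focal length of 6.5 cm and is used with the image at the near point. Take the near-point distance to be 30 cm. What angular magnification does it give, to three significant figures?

5.62

M = 1 + D/f = 1 + 30/6.5 = 5.615.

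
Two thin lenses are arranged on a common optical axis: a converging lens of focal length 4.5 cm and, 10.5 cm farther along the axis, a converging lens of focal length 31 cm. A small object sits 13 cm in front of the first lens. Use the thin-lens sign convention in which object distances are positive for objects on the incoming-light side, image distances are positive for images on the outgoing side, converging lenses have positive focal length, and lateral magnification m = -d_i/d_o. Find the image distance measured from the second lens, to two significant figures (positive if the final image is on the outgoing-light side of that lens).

Applying the thin-lens equation to the first lens, 1/4.5 = 1/13 + 1/d_i1, which gives d_i1 = 6.882 cm.
The intermediate image is 6.882 cm to the right of lens 1, so d_o2 = L - d_i1 = 10.5 - 6.882 = 3.618 cm.
Applying the thin-lens equation again with f_2 = 31 cm and d_o2 = 3.618 cm gives d_i2 = -4.096 cm.

-4.1 cm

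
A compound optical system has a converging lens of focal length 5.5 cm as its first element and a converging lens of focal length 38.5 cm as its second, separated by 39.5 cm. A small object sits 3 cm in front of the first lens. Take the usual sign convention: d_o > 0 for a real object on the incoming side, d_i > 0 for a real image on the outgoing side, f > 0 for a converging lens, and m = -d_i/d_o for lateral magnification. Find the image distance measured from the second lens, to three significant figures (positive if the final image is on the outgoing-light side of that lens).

234 cm

First lens: d_i1 = 1/(1/5.5 - 1/3) = -6.600 cm.
With d_i1 < 0 the first image is virtual and lies on the object side; the object distance for lens 2 is d_o2 = 39.5 - (-6.600) = 46.100 cm.
Second lens: d_i2 = 1/(1/38.5 - 1/(46.100)) = 233.533 cm.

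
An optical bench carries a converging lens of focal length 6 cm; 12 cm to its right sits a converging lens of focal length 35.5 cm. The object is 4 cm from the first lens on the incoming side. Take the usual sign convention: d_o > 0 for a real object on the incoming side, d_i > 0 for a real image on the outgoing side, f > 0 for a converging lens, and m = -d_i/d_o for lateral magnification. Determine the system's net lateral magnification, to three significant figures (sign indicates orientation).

Lens 1: 1/d_i1 = 1/f_1 - 1/d_o1 = 1/6 - 1/4 = -0.08333 cm^-1, so d_i1 = -12.000 cm.
m_1 = -(-12.000)/4 = 3.0000.
With d_i1 < 0 the first image is virtual and lies on the object side; the object distance for lens 2 is d_o2 = 12 - (-12.000) = 24.000 cm.
Lens 2: 1/d_i2 = 1/f_2 - 1/d_o2 = 1/35.5 - 1/(24.000) = -0.01350 cm^-1, so d_i2 = -74.087 cm.
m_2 = -(-74.087)/(24.000) = 3.0870.
The system's lateral magnification is m_1 m_2 = (3.0000)(3.0870) = 9.2609.

9.26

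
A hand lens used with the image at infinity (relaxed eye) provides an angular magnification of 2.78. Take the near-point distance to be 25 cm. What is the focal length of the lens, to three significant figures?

8.99 cm

For the image at infinity, M = D/f.
f = D/M = 25/2.78 = 8.993 cm.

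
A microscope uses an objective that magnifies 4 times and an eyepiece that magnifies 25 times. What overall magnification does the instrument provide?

100

The overall magnification of a compound microscope is the product of the objective and eyepiece magnifications:
M = M_obj x M_eye = 4 x 25 = 100.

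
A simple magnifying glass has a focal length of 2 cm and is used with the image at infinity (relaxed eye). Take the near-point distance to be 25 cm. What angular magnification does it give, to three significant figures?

12.5

M = D/f = 25/2 = 12.500.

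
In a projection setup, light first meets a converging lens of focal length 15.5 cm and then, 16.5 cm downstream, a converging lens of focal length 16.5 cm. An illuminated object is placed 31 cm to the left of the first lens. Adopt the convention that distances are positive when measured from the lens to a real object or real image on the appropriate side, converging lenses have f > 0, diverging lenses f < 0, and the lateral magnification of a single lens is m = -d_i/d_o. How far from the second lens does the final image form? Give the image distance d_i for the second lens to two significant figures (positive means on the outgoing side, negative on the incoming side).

7.7 cm

Lens 1: 1/d_i1 = 1/f_1 - 1/d_o1 = 1/15.5 - 1/31 = 0.03226 cm^-1, so d_i1 = 31.000 cm.
Since 31.000 cm > 16.5 cm, the first image lies past the second lens and serves as a virtual object: d_o2 = L - d_i1 = -14.500 cm.
Lens 2: 1/d_i2 = 1/f_2 - 1/d_o2 = 1/16.5 - 1/(-14.500) = 0.12957 cm^-1, so d_i2 = 7.718 cm.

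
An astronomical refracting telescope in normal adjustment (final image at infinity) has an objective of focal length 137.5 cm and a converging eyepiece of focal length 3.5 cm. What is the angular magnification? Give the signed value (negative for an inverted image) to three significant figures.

-39.3

M = -f_obj/f_eye = -137.5/(3.5) = -39.286.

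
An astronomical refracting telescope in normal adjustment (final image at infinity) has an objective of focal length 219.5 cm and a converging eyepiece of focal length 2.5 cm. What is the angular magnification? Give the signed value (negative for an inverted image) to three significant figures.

-87.8

M = -f_obj/f_eye = -219.5/(2.5) = -87.800.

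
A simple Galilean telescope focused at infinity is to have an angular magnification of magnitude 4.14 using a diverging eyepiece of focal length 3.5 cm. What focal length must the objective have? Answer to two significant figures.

14 cm

|M| = f_obj/|f_eye|, so f_obj = |M| x |f_eye| = 4.14 x 3.5 = 14.490 cm.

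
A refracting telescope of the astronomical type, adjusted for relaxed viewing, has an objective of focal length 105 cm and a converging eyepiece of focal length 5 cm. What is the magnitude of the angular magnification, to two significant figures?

21

|M| = f_obj/|f_eye| = 105/5 = 21.000.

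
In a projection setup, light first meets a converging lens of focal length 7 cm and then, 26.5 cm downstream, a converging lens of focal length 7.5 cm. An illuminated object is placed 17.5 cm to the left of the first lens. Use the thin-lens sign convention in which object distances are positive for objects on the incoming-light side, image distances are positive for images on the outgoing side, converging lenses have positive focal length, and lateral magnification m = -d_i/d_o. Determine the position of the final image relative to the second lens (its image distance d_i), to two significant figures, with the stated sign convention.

15 cm

Applying the thin-lens equation to the first lens, 1/7 = 1/17.5 + 1/d_i1, which gives d_i1 = 11.667 cm.
Object distance for lens 2: d_o2 = 26.5 - 11.667 = 14.833 cm.
Applying the thin-lens equation again with f_2 = 7.5 cm and d_o2 = 14.833 cm gives d_i2 = 15.170 cm.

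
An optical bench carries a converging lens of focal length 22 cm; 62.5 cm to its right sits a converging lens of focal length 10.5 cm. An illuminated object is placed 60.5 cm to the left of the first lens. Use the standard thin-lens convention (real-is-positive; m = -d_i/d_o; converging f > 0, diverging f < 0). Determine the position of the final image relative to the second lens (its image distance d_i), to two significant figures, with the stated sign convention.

Lens 1: 1/d_i1 = 1/f_1 - 1/d_o1 = 1/22 - 1/60.5 = 0.02893 cm^-1, so d_i1 = 34.571 cm.
The intermediate image is 34.571 cm to the right of lens 1, so d_o2 = L - d_i1 = 62.5 - 34.571 = 27.929 cm.
Lens 2: 1/d_i2 = 1/f_2 - 1/d_o2 = 1/10.5 - 1/(27.929) = 0.05943 cm^-1, so d_i2 = 16.826 cm.

17 cm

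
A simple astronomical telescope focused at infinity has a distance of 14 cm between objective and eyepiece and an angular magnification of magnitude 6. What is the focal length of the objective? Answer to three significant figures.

In normal adjustment the tube length equals f_obj + f_eye and |M| = f_obj/f_eye.
So f_obj = 6 f_eye and 6 f_eye + f_eye = 14 cm, giving f_eye = 14/7 = 2.000 cm and f_obj = 12.000 cm.

12.0 cm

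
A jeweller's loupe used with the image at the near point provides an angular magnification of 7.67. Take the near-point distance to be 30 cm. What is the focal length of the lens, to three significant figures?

For the image at the near point, M = 1 + D/f.
f = D/(M - 1) = 30/(7.67 - 1) = 4.498 cm.

4.50 cm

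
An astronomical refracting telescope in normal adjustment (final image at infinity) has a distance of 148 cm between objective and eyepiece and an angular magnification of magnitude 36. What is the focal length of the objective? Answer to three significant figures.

144 cm

In normal adjustment the tube length equals f_obj + f_eye and |M| = f_obj/f_eye.
So f_obj = 36 f_eye and 36 f_eye + f_eye = 148 cm, giving f_eye = 148/37 = 4.000 cm and f_obj = 144.000 cm.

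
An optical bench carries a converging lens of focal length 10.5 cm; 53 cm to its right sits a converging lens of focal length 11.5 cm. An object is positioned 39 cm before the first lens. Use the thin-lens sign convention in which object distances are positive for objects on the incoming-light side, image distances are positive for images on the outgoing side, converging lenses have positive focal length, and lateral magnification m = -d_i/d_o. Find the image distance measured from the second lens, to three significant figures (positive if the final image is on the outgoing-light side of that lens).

16.4 cm

Applying the thin-lens equation to the first lens, 1/10.5 = 1/39 + 1/d_i1, which gives d_i1 = 14.368 cm.
That image sits 38.632 cm in front of the second lens, so d_o2 = 38.632 cm.
Applying the thin-lens equation again with f_2 = 11.5 cm and d_o2 = 38.632 cm gives d_i2 = 16.374 cm.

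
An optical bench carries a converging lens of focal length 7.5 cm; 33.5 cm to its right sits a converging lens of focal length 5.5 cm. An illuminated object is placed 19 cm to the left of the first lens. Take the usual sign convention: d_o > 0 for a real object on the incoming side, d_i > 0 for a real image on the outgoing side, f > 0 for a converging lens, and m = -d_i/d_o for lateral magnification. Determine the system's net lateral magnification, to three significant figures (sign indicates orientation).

Applying the thin-lens equation to the first lens, 1/7.5 = 1/19 + 1/d_i1, which gives d_i1 = 12.391 cm.
Its lateral magnification is m_1 = -d_i1/d_o1 = -(12.391)/19 = -0.6522.
The intermediate image is 12.391 cm to the right of lens 1, so d_o2 = L - d_i1 = 33.5 - 12.391 = 21.109 cm.
Applying the thin-lens equation again with f_2 = 5.5 cm and d_o2 = 21.109 cm gives d_i2 = 7.438 cm.
m_2 = -(7.438)/(21.109) = -0.3524.
The system's lateral magnification is m_1 m_2 = (-0.6522)(-0.3524) = 0.2298.

0.230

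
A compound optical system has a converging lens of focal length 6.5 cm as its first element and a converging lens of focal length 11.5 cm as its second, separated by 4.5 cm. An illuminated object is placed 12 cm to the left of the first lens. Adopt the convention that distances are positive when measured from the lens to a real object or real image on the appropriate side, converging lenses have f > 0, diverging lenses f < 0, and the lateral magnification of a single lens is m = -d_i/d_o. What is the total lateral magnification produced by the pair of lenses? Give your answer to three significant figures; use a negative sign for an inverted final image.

Applying the thin-lens equation to the first lens, 1/6.5 = 1/12 + 1/d_i1, which gives d_i1 = 14.182 cm.
Its lateral magnification is m_1 = -d_i1/d_o1 = -(14.182)/12 = -1.1818.
Since 14.182 cm > 4.5 cm, the first image lies past the second lens and serves as a virtual object: d_o2 = L - d_i1 = -9.682 cm.
Applying the thin-lens equation again with f_2 = 11.5 cm and d_o2 = -9.682 cm gives d_i2 = 5.256 cm.
m_2 = -(5.256)/(-9.682) = 0.5429.
The system's lateral magnification is m_1 m_2 = (-1.1818)(0.5429) = -0.6416.

-0.642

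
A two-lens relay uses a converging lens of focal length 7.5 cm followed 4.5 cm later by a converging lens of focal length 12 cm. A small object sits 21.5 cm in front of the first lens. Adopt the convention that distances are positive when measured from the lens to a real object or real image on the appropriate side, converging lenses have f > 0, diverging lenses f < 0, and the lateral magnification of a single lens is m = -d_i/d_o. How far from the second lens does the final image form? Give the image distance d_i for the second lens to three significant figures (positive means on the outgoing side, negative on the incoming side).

4.43 cm

Applying the thin-lens equation to the first lens, 1/7.5 = 1/21.5 + 1/d_i1, which gives d_i1 = 11.518 cm.
Since 11.518 cm > 4.5 cm, the first image lies past the second lens and serves as a virtual object: d_o2 = L - d_i1 = -7.018 cm.
Applying the thin-lens equation again with f_2 = 12 cm and d_o2 = -7.018 cm gives d_i2 = 4.428 cm.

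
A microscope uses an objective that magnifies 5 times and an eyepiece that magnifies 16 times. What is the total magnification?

The overall magnification of a compound microscope is the product of the objective and eyepiece magnifications:
M = M_obj x M_eye = 5 x 16 = 80.

80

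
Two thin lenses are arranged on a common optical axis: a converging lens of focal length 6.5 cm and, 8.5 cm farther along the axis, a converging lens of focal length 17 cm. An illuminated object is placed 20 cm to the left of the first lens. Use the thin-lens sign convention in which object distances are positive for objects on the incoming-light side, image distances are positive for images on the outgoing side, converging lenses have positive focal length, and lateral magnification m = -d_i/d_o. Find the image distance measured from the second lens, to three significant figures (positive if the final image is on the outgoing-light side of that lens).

First lens: d_i1 = 1/(1/6.5 - 1/20) = 9.630 cm.
This image would form 9.630 cm past lens 1, i.e. 1.130 cm beyond lens 2, so it is a virtual object for lens 2: d_o2 = 8.5 - 9.630 = -1.130 cm.
Second lens: d_i2 = 1/(1/17 - 1/(-1.130)) = 1.059 cm.

1.06 cm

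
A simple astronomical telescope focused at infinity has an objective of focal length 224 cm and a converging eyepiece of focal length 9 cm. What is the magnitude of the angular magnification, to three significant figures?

|M| = f_obj/|f_eye| = 224/9 = 24.889.

24.9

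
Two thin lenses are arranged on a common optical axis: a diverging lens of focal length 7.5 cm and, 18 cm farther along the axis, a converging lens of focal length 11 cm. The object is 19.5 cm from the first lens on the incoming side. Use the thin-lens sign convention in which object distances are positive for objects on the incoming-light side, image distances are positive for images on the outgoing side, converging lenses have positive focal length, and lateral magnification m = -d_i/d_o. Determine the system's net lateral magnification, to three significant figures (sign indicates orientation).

-0.246

Lens 1: 1/d_i1 = 1/f_1 - 1/d_o1 = 1/(-7.5) - 1/19.5 = -0.18462 cm^-1, so d_i1 = -5.417 cm.
m_1 = -(-5.417)/19.5 = 0.2778.
With d_i1 < 0 the first image is virtual and lies on the object side; the object distance for lens 2 is d_o2 = 18 - (-5.417) = 23.417 cm.
Lens 2: 1/d_i2 = 1/f_2 - 1/d_o2 = 1/11 - 1/(23.417) = 0.04820 cm^-1, so d_i2 = 20.745 cm.
m_2 = -(20.745)/(23.417) = -0.8859.
Total m = m_1 x m_2 = (0.2778)(-0.8859) = -0.2461.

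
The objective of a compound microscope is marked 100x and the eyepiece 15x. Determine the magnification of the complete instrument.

The overall magnification of a compound microscope is the product of the objective and eyepiece magnifications:
M = M_obj x M_eye = 100 x 15 = 1500.

1500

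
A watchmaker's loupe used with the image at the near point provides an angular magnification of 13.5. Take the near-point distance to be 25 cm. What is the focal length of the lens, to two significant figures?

2.0 cm

For the image at the near point, M = 1 + D/f.
f = D/(M - 1) = 25/(13.5 - 1) = 2.000 cm.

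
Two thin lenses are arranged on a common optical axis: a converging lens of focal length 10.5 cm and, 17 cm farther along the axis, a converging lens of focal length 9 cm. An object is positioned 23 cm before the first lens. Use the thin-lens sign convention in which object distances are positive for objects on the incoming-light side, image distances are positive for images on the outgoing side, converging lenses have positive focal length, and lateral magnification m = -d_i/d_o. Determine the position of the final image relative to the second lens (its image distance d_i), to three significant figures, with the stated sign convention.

1.84 cm

First lens: d_i1 = 1/(1/10.5 - 1/23) = 19.320 cm.
Since 19.320 cm > 17 cm, the first image lies past the second lens and serves as a virtual object: d_o2 = L - d_i1 = -2.320 cm.
Second lens: d_i2 = 1/(1/9 - 1/(-2.320)) = 1.845 cm.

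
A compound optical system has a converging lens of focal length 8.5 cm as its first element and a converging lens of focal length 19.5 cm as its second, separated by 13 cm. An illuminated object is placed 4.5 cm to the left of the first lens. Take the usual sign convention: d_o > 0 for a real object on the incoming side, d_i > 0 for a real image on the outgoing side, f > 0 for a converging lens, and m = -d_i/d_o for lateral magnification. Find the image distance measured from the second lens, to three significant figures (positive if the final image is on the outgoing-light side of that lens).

Lens 1: 1/d_i1 = 1/f_1 - 1/d_o1 = 1/8.5 - 1/4.5 = -0.10458 cm^-1, so d_i1 = -9.563 cm.
The intermediate image is virtual, 9.563 cm to the left of lens 1, so d_o2 = L - d_i1 = 13 - (-9.563) = 22.562 cm.
Lens 2: 1/d_i2 = 1/f_2 - 1/d_o2 = 1/19.5 - 1/(22.562) = 0.00696 cm^-1, so d_i2 = 143.663 cm.

144 cm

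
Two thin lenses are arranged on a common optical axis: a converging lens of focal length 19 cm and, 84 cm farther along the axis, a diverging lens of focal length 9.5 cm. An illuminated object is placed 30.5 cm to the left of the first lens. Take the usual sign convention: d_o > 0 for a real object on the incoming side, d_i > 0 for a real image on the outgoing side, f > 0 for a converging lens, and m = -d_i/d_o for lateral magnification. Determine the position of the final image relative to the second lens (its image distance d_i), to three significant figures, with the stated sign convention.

-7.41 cm

First lens: d_i1 = 1/(1/19 - 1/30.5) = 50.391 cm.
That image sits 33.609 cm in front of the second lens, so d_o2 = 33.609 cm.
Second lens: d_i2 = 1/(1/(-9.5) - 1/(33.609)) = -7.406 cm.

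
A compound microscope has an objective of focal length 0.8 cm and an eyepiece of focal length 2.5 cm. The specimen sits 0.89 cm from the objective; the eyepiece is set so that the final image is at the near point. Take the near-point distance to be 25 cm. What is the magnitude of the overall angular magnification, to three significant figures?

97.8

Objective: 1/d_i = 1/f_obj - 1/d_o = 1/0.8 - 1/0.89 = 0.12640 cm^-1, so d_i = 7.911 cm.
m_obj = -d_i/d_o = -7.911/0.89 = -8.889.
Eyepiece angular magnification (image at near point): M_eye = 1 + D/f_e = 1 + 25/2.5 = 11.000.
Overall M = m_obj x M_eye = (-8.889)(11.000) = -97.78.
|M| = 97.78.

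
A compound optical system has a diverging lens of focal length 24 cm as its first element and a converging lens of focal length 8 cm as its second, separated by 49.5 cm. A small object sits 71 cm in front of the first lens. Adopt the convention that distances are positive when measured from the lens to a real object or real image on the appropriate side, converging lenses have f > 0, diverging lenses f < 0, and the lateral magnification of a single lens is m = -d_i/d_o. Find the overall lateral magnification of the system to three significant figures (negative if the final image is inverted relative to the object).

-0.0340

First lens: d_i1 = 1/(1/(-24) - 1/71) = -17.937 cm.
m_1 = -(-17.937)/71 = 0.2526.
The intermediate image is virtual, 17.937 cm to the left of lens 1, so d_o2 = L - d_i1 = 49.5 - (-17.937) = 67.437 cm.
Second lens: d_i2 = 1/(1/8 - 1/(67.437)) = 9.077 cm.
m_2 = -(9.077)/(67.437) = -0.1346.
Overall magnification: m = m_1 m_2 = -0.0340.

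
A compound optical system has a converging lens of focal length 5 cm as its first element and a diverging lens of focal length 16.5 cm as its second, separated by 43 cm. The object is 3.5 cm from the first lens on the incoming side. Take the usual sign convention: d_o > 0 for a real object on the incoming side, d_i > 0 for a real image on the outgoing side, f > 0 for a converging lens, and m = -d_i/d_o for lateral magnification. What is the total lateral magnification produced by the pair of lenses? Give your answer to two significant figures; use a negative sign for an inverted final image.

Lens 1: 1/d_i1 = 1/f_1 - 1/d_o1 = 1/5 - 1/3.5 = -0.08571 cm^-1, so d_i1 = -11.667 cm.
m_1 = -(-11.667)/3.5 = 3.3333.
The intermediate image is virtual, 11.667 cm to the left of lens 1, so d_o2 = L - d_i1 = 43 - (-11.667) = 54.667 cm.
Lens 2: 1/d_i2 = 1/f_2 - 1/d_o2 = 1/(-16.5) - 1/(54.667) = -0.07890 cm^-1, so d_i2 = -12.674 cm.
m_2 = -(-12.674)/(54.667) = 0.2319.
Total m = m_1 x m_2 = (3.3333)(0.2319) = 0.7728.

0.77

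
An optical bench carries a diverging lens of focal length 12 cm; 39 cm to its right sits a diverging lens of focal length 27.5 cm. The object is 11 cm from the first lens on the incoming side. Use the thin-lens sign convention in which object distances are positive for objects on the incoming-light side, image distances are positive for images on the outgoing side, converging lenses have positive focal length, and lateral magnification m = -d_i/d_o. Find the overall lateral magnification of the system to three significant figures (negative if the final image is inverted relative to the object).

Lens 1: 1/d_i1 = 1/f_1 - 1/d_o1 = 1/(-12) - 1/11 = -0.17424 cm^-1, so d_i1 = -5.739 cm.
m_1 = -(-5.739)/11 = 0.5217.
The intermediate image is virtual, 5.739 cm to the left of lens 1, so d_o2 = L - d_i1 = 39 - (-5.739) = 44.739 cm.
Lens 2: 1/d_i2 = 1/f_2 - 1/d_o2 = 1/(-27.5) - 1/(44.739) = -0.05872 cm^-1, so d_i2 = -17.031 cm.
m_2 = -(-17.031)/(44.739) = 0.3807.
The system's lateral magnification is m_1 m_2 = (0.5217)(0.3807) = 0.1986.

0.199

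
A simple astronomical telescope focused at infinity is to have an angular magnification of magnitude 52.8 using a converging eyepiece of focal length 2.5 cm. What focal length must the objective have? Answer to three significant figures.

132 cm

|M| = f_obj/|f_eye|, so f_obj = |M| x |f_eye| = 52.8 x 2.5 = 132.000 cm.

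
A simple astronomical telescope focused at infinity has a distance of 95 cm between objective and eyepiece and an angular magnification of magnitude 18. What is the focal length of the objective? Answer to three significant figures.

In normal adjustment the tube length equals f_obj + f_eye and |M| = f_obj/f_eye.
So f_obj = 18 f_eye and 18 f_eye + f_eye = 95 cm, giving f_eye = 95/19 = 5.000 cm and f_obj = 90.000 cm.

90.0 cm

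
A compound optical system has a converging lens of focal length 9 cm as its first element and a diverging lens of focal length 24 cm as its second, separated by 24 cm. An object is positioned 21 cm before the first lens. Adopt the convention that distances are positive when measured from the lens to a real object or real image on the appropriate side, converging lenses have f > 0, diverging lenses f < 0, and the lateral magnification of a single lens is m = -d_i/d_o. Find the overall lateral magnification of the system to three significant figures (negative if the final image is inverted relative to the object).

First lens: d_i1 = 1/(1/9 - 1/21) = 15.750 cm.
m_1 = -(15.750)/21 = -0.7500.
Object distance for lens 2: d_o2 = 24 - 15.750 = 8.250 cm.
Second lens: d_i2 = 1/(1/(-24) - 1/(8.250)) = -6.140 cm.
m_2 = -(-6.140)/(8.250) = 0.7442.
Overall magnification: m = m_1 m_2 = -0.5581.

-0.558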